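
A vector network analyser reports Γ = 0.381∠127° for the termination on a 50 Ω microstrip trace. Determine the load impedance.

Z_L ≈ 26.7 + j19 Ω

Z_L = Z_0·(1 + Γ)/(1 − Γ) = 50·(0.771 + j0.304)/(1.23 − j0.304)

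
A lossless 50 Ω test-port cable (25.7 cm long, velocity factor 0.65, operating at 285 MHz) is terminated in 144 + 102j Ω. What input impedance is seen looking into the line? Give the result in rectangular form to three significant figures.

Z_in ≈ 16.5 + j32.9 Ω

λ = v/f = 0.65·c / 285 MHz = 0.684 m
βl = 2π·l/λ = 2π × 0.376 = 135°
tan(βl) = tan(135°) = -0.992
Z_in = Z_0·(Z_L + jZ_0·tanβl)/(Z_0 + jZ_L·tanβl)
     = 50·(144 + j52.4)/(151 − j143)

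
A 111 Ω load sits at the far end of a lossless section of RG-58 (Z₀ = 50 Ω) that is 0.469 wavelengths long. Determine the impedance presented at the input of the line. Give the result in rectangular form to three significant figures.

Z_in ≈ 96.8 + j32.5 Ω

βl = 2π × 0.469 = 169°
tan(βl) = tan(169°) = -0.197
Z_in = Z_0·(Z_L + jZ_0·tanβl)/(Z_0 + jZ_L·tanβl)
     = 50·(111 − j9.86)/(50 − j21.9)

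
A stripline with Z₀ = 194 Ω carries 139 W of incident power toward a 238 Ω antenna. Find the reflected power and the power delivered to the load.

P_reflected ≈ 1.44 W; P_delivered ≈ 138 W

Γ = (238 − 194)/(238 + 194) = 0.102
|Γ|² = 0.0104
P_refl = |Γ|²·P_inc = 1.44 W, P_del = (1 − |Γ|²)·P_inc = 138 W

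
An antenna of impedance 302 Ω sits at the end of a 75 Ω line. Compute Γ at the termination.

Γ = 0.602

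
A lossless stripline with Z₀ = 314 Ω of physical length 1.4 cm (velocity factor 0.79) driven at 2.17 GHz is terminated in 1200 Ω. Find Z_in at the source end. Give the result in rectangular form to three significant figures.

λ = v/f = 0.79·c / 2.17 GHz = 0.109 m
βl = 2π·l/λ = 2π × 0.128 = 46.1°
tan(βl) = tan(46.1°) = 1.04
Z_in = Z_0·(Z_L + jZ_0·tanβl)/(Z_0 + jZ_L·tanβl)
     = 314·(1200 + j327)/(314 + j1250)

Z_in ≈ 149 − j264 Ω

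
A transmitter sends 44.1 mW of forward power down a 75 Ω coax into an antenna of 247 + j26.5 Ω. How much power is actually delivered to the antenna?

|Γ| = |(172 + j26.5)/(322 + j26.5)| = 0.539
|Γ|² = 0.29
P_refl = |Γ|²·P_inc = 12.8 mW, P_del = (1 − |Γ|²)·P_inc = 31.3 mW

P_delivered ≈ 31.3 mW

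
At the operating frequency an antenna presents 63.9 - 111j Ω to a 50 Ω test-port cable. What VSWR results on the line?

VSWR ≈ 5.74

Γ = (Z_L − Z_0)/(Z_L + Z_0) = (13.9 − j111)/(113.9 − j111)
|Γ| = 112/159 = 0.703
VSWR = (1 + |Γ|)/(1 − |Γ|) = 1.7/0.297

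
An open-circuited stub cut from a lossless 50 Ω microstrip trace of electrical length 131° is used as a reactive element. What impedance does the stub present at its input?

tan(βl) = -1.15
For an open-circuited stub, Z_in = −jZ_0·cot(βl) = −jZ_0/tan(βl)

Z_in ≈ +j43.5 Ω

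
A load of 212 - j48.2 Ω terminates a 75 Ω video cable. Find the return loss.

Γ = (137 − j48.2)/(287 − j48.2), |Γ| = 0.499
RL = −20·log₁₀|Γ| = −20·log₁₀(0.499)

RL ≈ 6.04 dB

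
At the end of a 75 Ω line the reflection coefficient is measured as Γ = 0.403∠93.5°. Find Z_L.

Z_L ≈ 51.8 + j49.8 Ω

Z_L = Z_0·(1 + Γ)/(1 − Γ) = 75·(0.975 + j0.402)/(1.02 − j0.402)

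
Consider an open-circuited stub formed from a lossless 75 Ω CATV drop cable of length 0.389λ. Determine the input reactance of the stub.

βl = 2π × 0.389 = 140°
tan(βl) = -0.838
For an open-circuited stub, Z_in = −jZ_0·cot(βl) = −jZ_0/tan(βl)

X_in ≈ 89.5 Ω (inductive)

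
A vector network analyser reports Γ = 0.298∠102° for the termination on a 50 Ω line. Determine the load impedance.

Z_L = Z_0·(1 + Γ)/(1 − Γ) = 50·(0.938 + j0.291)/(1.06 − j0.291)

Z_L ≈ 37.6 + j24 Ω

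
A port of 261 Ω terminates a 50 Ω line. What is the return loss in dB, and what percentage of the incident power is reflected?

RL ≈ 3.37 dB; 46% of incident power reflected

Γ = (261 − 50)/(261 + 50) = 0.678
RL = −20·log₁₀(0.678) = 3.37 dB
P_refl/P_inc = |Γ|² = 0.46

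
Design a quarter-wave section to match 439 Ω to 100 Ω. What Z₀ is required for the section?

Z_qwt = √(Z_0·R_L) = √(100 × 439) = √43900

Z_qwt ≈ 210 Ω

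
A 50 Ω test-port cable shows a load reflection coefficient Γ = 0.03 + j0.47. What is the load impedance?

Z_L = Z_0·(1 + Γ)/(1 − Γ) = 50·(1.03 + j0.47)/(0.97 − j0.47)

Z_L ≈ 33.5 + j40.5 Ω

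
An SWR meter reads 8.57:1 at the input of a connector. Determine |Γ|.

|Γ| ≈ 0.791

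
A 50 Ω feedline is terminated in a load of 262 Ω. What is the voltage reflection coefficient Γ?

Γ = (Z_L − Z_0)/(Z_L + Z_0) = (262 − 50)/(262 + 50) = 212/312

Γ = 0.679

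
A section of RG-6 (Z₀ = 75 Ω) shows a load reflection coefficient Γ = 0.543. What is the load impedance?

Z_L ≈ 253 Ω

Z_L = Z_0·(1 + Γ)/(1 − Γ) = 75·(1.54)/(0.457)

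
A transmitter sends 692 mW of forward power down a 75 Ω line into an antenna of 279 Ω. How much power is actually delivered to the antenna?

P_delivered ≈ 462 mW

Γ = (279 − 75)/(279 + 75) = 0.576
|Γ|² = 0.332
P_refl = |Γ|²·P_inc = 230 mW, P_del = (1 − |Γ|²)·P_inc = 462 mW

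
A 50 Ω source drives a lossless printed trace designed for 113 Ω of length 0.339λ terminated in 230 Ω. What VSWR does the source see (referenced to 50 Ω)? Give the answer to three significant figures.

VSWR ≈ 2.38

βl = 2π × 0.339 = 122°
tan(βl) = -1.6
Z_in = Z_0·(Z_L + jZ_0·tanβl)/(Z_0 + jZ_L·tanβl) = 70.6 + j49 Ω
Γ_s = (Z_in − Z_s)/(Z_in + Z_s) = (20.6 + j49)/(121 + j49), |Γ_s| = 0.408
VSWR = (1 + |Γ_s|)/(1 − |Γ_s|)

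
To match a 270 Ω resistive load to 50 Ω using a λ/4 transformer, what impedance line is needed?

Z_qwt = √(Z_0·R_L) = √(50 × 270) = √13500

Z_qwt ≈ 116 Ω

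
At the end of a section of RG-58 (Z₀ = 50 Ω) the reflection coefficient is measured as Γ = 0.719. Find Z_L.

Z_L ≈ 306 Ω

Z_L = Z_0·(1 + Γ)/(1 − Γ) = 50·(1.72)/(0.281)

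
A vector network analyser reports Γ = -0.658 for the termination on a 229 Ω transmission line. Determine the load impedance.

Z_L = Z_0·(1 + Γ)/(1 − Γ) = 229·(0.342)/(1.66)

Z_L ≈ 47.2 Ω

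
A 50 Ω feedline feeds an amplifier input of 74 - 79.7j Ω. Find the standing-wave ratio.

VSWR ≈ 3.59

Γ = (Z_L − Z_0)/(Z_L + Z_0) = (24 − j79.7)/(124 − j79.7)
|Γ| = 83.2/147 = 0.565
VSWR = (1 + |Γ|)/(1 − |Γ|) = 1.56/0.435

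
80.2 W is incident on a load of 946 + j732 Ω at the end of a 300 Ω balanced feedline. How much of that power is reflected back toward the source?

P_reflected ≈ 36.6 W

|Γ| = |(646 + j732)/(1246 + j732)| = 0.676
|Γ|² = 0.456
P_refl = |Γ|²·P_inc = 36.6 W, P_del = (1 − |Γ|²)·P_inc = 43.6 W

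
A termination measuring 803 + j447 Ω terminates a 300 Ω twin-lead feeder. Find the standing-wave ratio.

VSWR ≈ 3.6

Γ = (Z_L − Z_0)/(Z_L + Z_0) = (503 + j447)/(1103 + j447)
|Γ| = 673/1190 = 0.565
VSWR = (1 + |Γ|)/(1 − |Γ|) = 1.57/0.435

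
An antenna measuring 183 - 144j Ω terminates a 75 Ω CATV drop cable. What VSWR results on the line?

VSWR ≈ 4.12

Γ = (Z_L − Z_0)/(Z_L + Z_0) = (108 − j144)/(258 − j144)
|Γ| = 180/295 = 0.609
VSWR = (1 + |Γ|)/(1 − |Γ|) = 1.61/0.391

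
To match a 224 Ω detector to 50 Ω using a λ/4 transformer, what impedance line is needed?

Z_qwt ≈ 106 Ω

Z_qwt = √(Z_0·R_L) = √(50 × 224) = √11200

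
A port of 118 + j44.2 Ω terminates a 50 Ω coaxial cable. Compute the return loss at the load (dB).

RL ≈ 6.62 dB

Γ = (68 + j44.2)/(168 + j44.2), |Γ| = 0.467
RL = −20·log₁₀|Γ| = −20·log₁₀(0.467)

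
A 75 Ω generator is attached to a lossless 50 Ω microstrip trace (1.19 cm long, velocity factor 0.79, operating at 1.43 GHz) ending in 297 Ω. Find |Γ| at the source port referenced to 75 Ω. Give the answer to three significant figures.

λ = v/f = 0.79·c / 1.43 GHz = 0.166 m
βl = 2π·l/λ = 2π × 0.0718 = 25.8°
tan(βl) = 0.484
Z_in = Z_0·(Z_L + jZ_0·tanβl)/(Z_0 + jZ_L·tanβl) = 39.5 − j89.5 Ω
Γ_s = (Z_in − Z_s)/(Z_in + Z_s) = (-35.5 − j89.5)/(115 − j89.5), |Γ_s| = 0.662

|Γ| ≈ 0.662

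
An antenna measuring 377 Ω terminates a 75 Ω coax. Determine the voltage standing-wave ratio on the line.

VSWR ≈ 5.03

For a purely resistive load, VSWR = R_L/Z_0 or Z_0/R_L (whichever > 1) = 377/75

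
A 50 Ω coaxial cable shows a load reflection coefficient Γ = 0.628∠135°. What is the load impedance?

Z_L = Z_0·(1 + Γ)/(1 − Γ) = 50·(0.556 + j0.444)/(1.44 − j0.444)

Z_L ≈ 13.3 + j19.5 Ω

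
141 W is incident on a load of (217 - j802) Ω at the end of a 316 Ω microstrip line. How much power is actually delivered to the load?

P_delivered ≈ 41.7 W

|Γ| = |(-99 − j802)/(533 − j802)| = 0.839
|Γ|² = 0.704
P_refl = |Γ|²·P_inc = 99.3 W, P_del = (1 − |Γ|²)·P_inc = 41.7 W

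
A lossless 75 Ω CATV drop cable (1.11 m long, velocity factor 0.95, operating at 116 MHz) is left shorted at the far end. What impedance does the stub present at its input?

Z_in ≈ −j23.4 Ω

λ = v/f = 0.95·c / 116 MHz = 2.46 m
βl = 2π·l/λ = 2π × 0.452 = 163°
tan(βl) = -0.313
For a shorted stub, Z_in = jZ_0·tan(βl)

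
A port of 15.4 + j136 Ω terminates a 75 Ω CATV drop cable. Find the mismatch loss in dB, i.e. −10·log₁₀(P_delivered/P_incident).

Γ = (-59.6 + j136)/(90.4 + j136), |Γ| = 0.909
|Γ|² = 0.827, so P_del/P_inc = 1 − |Γ|² = 0.173
ML = −10·log₁₀(1 − |Γ|²)

mismatch loss ≈ 7.61 dB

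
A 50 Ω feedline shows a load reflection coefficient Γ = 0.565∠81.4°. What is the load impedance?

Z_L = Z_0·(1 + Γ)/(1 − Γ) = 50·(1.08 + j0.559)/(0.916 − j0.559)

Z_L ≈ 29.6 + j48.6 Ω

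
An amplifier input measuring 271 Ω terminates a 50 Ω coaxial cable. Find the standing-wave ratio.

Γ = (271 − 50)/(271 + 50) = 0.688
VSWR = (1 + 0.688)/(1 − 0.688)

VSWR ≈ 5.42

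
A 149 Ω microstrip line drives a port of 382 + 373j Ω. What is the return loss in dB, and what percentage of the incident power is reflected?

RL ≈ 3.38 dB; 45.9% of incident power reflected

Γ = (233 + j373)/(531 + j373), |Γ| = 0.678
RL = −20·log₁₀(0.678) = 3.38 dB
P_refl/P_inc = |Γ|² = 0.459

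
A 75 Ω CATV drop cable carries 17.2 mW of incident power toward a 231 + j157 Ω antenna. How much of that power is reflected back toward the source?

|Γ| = |(156 + j157)/(306 + j157)| = 0.644
|Γ|² = 0.414
P_refl = |Γ|²·P_inc = 7.12 mW, P_del = (1 − |Γ|²)·P_inc = 10.1 mW

P_reflected ≈ 7.12 mW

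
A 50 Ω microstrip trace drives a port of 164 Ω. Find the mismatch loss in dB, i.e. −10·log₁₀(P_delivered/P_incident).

mismatch loss ≈ 1.45 dB

Γ = (164 − 50)/(164 + 50) = 0.533
|Γ|² = 0.284, so P_del/P_inc = 1 − |Γ|² = 0.716
ML = −10·log₁₀(1 − |Γ|²)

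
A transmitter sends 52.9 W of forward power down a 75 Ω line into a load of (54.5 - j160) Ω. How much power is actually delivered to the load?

|Γ| = |(-20.5 − j160)/(129.5 − j160)| = 0.784
|Γ|² = 0.614
P_refl = |Γ|²·P_inc = 32.5 W, P_del = (1 − |Γ|²)·P_inc = 20.4 W

P_delivered ≈ 20.4 W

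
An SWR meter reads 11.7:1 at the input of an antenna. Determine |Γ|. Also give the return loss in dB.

|Γ| = (S − 1)/(S + 1) = (11.7 − 1)/(11.7 + 1) = 10.7/12.7
RL = −20·log₁₀|Γ| = −20·log₁₀(0.843)

|Γ| ≈ 0.843; return loss ≈ 1.49 dB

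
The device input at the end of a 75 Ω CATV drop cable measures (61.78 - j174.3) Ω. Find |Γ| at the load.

|Γ| ≈ 0.789

Γ = (Z_L − Z_0)/(Z_L + Z_0) = (-13.22 − j174.3)/(136.8 − j174.3)
|Γ| = 175/222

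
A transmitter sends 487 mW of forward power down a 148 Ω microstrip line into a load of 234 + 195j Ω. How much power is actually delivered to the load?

P_delivered ≈ 367 mW

|Γ| = |(86 + j195)/(382 + j195)| = 0.497
|Γ|² = 0.247
P_refl = |Γ|²·P_inc = 120 mW, P_del = (1 − |Γ|²)·P_inc = 367 mW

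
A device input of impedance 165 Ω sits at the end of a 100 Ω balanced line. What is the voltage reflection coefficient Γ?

Γ = (Z_L − Z_0)/(Z_L + Z_0) = (165 − 100)/(165 + 100) = 65/265

Γ = 0.245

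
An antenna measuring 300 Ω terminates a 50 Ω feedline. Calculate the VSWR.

VSWR ≈ 6

Γ = (300 − 50)/(300 + 50) = 0.714
VSWR = (1 + 0.714)/(1 − 0.714)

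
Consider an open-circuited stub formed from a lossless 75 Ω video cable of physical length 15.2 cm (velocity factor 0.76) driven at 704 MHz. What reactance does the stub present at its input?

X_in ≈ 384 Ω (inductive)

λ = v/f = 0.76·c / 704 MHz = 0.324 m
βl = 2π·l/λ = 2π × 0.469 = 169°
tan(βl) = -0.195
For an open-circuited stub, Z_in = −jZ_0·cot(βl) = −jZ_0/tan(βl)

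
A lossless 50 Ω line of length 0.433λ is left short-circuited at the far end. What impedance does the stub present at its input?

βl = 2π × 0.433 = 156°
tan(βl) = -0.448
For a short-circuited stub, Z_in = jZ_0·tan(βl)

Z_in ≈ −j22.4 Ω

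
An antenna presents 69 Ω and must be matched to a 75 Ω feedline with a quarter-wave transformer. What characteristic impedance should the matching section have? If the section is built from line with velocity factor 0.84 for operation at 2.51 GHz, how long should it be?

Z_qwt ≈ 71.9 Ω; length ≈ 2.51 cm

Z_qwt = √(Z_0·R_L) = √(75 × 69) = √5175
λ = 0.84·c/f = 0.1 m, so l = λ/4 = 0.0251 m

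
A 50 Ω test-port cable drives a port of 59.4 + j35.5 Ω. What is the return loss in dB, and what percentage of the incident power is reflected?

Γ = (9.4 + j35.5)/(109.4 + j35.5), |Γ| = 0.319
RL = −20·log₁₀(0.319) = 9.92 dB
P_refl/P_inc = |Γ|² = 0.102

RL ≈ 9.92 dB; 10.2% of incident power reflected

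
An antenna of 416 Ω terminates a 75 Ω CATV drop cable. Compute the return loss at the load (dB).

Γ = (416 − 75)/(416 + 75) = 0.695
RL = −20·log₁₀|Γ| = −20·log₁₀(0.695)

RL ≈ 3.17 dB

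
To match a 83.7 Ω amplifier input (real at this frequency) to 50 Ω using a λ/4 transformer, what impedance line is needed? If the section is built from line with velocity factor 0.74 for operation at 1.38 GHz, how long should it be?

Z_qwt = √(Z_0·R_L) = √(50 × 83.7) = √4185
λ = 0.74·c/f = 0.161 m, so l = λ/4 = 0.0402 m

Z_qwt ≈ 64.7 Ω; length ≈ 4.02 cm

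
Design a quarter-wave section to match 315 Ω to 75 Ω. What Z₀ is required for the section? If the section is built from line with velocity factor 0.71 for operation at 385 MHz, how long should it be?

Z_qwt = √(Z_0·R_L) = √(75 × 315) = √23620
λ = 0.71·c/f = 0.553 m, so l = λ/4 = 0.138 m

Z_qwt ≈ 154 Ω; length ≈ 13.8 cm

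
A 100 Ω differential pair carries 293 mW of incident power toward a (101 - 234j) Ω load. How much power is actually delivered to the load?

|Γ| = |(1 − j234)/(201 − j234)| = 0.759
|Γ|² = 0.575
P_refl = |Γ|²·P_inc = 169 mW, P_del = (1 − |Γ|²)·P_inc = 124 mW

P_delivered ≈ 124 mW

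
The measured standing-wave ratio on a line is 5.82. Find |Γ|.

|Γ| ≈ 0.707

|Γ| = (S − 1)/(S + 1) = (5.82 − 1)/(5.82 + 1) = 4.82/6.82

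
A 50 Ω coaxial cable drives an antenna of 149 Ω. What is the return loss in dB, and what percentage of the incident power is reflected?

RL ≈ 6.06 dB; 24.7% of incident power reflected

Γ = (149 − 50)/(149 + 50) = 0.497
RL = −20·log₁₀(0.497) = 6.06 dB
P_refl/P_inc = |Γ|² = 0.247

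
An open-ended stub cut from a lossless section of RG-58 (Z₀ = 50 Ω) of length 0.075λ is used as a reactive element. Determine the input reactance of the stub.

βl = 2π × 0.075 = 27°
tan(βl) = 0.51
For an open-ended stub, Z_in = −jZ_0·cot(βl) = −jZ_0/tan(βl)

X_in ≈ -98.1 Ω (capacitive)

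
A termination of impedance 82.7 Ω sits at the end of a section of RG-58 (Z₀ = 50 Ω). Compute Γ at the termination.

Γ = 0.246

Γ = (Z_L − Z_0)/(Z_L + Z_0) = (82.7 − 50)/(82.7 + 50) = 32.7/132.7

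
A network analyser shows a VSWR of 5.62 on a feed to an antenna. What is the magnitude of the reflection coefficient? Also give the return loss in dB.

|Γ| ≈ 0.698; return loss ≈ 3.12 dB

|Γ| = (S − 1)/(S + 1) = (5.62 − 1)/(5.62 + 1) = 4.62/6.62
RL = −20·log₁₀|Γ| = −20·log₁₀(0.698)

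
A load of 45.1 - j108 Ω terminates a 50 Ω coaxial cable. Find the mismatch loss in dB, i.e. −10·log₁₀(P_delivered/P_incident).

Γ = (-4.9 − j108)/(95.1 − j108), |Γ| = 0.751
|Γ|² = 0.564, so P_del/P_inc = 1 − |Γ|² = 0.436
ML = −10·log₁₀(1 − |Γ|²)

mismatch loss ≈ 3.61 dB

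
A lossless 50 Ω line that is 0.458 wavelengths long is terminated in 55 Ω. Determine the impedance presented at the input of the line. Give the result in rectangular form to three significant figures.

βl = 2π × 0.458 = 165°
tan(βl) = tan(165°) = -0.27
Z_in = Z_0·(Z_L + jZ_0·tanβl)/(Z_0 + jZ_L·tanβl)
     = 50·(55 − j13.5)/(50 − j14.9)

Z_in ≈ 54.2 + j2.61 Ω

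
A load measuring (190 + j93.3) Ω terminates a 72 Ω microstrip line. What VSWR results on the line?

VSWR ≈ 3.36

Γ = (Z_L − Z_0)/(Z_L + Z_0) = (118 + j93.3)/(262 + j93.3)
|Γ| = 150/278 = 0.541
VSWR = (1 + |Γ|)/(1 − |Γ|) = 1.54/0.459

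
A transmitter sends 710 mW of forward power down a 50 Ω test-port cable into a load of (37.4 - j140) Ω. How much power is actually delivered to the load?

P_delivered ≈ 195 mW

|Γ| = |(-12.6 − j140)/(87.4 − j140)| = 0.852
|Γ|² = 0.725
P_refl = |Γ|²·P_inc = 515 mW, P_del = (1 − |Γ|²)·P_inc = 195 mW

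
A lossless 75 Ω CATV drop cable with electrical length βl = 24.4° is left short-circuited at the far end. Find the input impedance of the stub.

Z_in ≈ +j34 Ω

tan(βl) = 0.454
For a short-circuited stub, Z_in = jZ_0·tan(βl)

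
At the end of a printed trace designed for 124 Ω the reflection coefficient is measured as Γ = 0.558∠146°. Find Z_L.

Z_L ≈ 38.2 + j34.6 Ω

Z_L = Z_0·(1 + Γ)/(1 − Γ) = 124·(0.537 + j0.312)/(1.46 − j0.312)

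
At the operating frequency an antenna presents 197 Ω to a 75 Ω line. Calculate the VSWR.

VSWR ≈ 2.63

Γ = (197 − 75)/(197 + 75) = 0.449
VSWR = (1 + 0.449)/(1 − 0.449)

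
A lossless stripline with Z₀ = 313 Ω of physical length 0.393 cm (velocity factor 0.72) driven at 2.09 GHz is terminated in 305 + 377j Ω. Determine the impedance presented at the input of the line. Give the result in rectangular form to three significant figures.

Z_in ≈ 581 + j446 Ω

λ = v/f = 0.72·c / 2.09 GHz = 0.103 m
βl = 2π·l/λ = 2π × 0.038 = 13.7°
tan(βl) = tan(13.7°) = 0.244
Z_in = Z_0·(Z_L + jZ_0·tanβl)/(Z_0 + jZ_L·tanβl)
     = 313·(305 + j453)/(221 + j74.3)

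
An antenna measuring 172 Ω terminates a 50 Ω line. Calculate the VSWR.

VSWR ≈ 3.44

Γ = (172 − 50)/(172 + 50) = 0.55
VSWR = (1 + 0.55)/(1 − 0.55)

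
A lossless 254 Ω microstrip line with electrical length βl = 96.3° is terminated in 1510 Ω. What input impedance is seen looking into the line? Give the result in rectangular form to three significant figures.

Z_in ≈ 43.2 + j27.2 Ω

tan(βl) = tan(96.3°) = -9.06
Z_in = Z_0·(Z_L + jZ_0·tanβl)/(Z_0 + jZ_L·tanβl)
     = 254·(1510 − j2300)/(254 − j13700)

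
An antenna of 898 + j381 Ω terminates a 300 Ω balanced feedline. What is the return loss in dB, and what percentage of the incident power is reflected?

Γ = (598 + j381)/(1198 + j381), |Γ| = 0.564
RL = −20·log₁₀(0.564) = 4.97 dB
P_refl/P_inc = |Γ|² = 0.318

RL ≈ 4.97 dB; 31.8% of incident power reflected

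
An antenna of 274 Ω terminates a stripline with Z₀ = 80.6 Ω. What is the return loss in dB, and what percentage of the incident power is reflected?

Γ = (274 − 80.6)/(274 + 80.6) = 0.545
RL = −20·log₁₀(0.545) = 5.27 dB
P_refl/P_inc = |Γ|² = 0.297

RL ≈ 5.27 dB; 29.7% of incident power reflected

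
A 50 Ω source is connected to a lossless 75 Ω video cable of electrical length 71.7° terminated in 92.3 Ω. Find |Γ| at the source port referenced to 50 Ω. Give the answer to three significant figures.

tan(βl) = 3.02
Z_in = Z_0·(Z_L + jZ_0·tanβl)/(Z_0 + jZ_L·tanβl) = 63.1 − j7.86 Ω
Γ_s = (Z_in − Z_s)/(Z_in + Z_s) = (13.1 − j7.86)/(113 − j7.86), |Γ_s| = 0.134

|Γ| ≈ 0.134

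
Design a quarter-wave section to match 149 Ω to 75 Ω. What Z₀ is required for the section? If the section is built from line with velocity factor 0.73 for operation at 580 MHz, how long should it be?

Z_qwt ≈ 106 Ω; length ≈ 9.44 cm

Z_qwt = √(Z_0·R_L) = √(75 × 149) = √11180
λ = 0.73·c/f = 0.378 m, so l = λ/4 = 0.0944 m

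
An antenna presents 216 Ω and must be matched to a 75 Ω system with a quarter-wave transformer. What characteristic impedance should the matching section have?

Z_qwt ≈ 127 Ω

Z_qwt = √(Z_0·R_L) = √(75 × 216) = √16200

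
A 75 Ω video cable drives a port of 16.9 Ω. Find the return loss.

Γ = (16.9 − 75)/(16.9 + 75) = -0.632
RL = −20·log₁₀|Γ| = −20·log₁₀(0.632)

RL ≈ 3.98 dB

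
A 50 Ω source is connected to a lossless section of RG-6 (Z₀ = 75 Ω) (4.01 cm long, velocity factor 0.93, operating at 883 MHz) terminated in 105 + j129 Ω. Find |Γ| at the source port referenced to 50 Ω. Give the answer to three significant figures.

|Γ| ≈ 0.687

λ = v/f = 0.93·c / 883 MHz = 0.316 m
βl = 2π·l/λ = 2π × 0.127 = 45.7°
tan(βl) = 1.02
Z_in = Z_0·(Z_L + jZ_0·tanβl)/(Z_0 + jZ_L·tanβl) = 81.6 − j117 Ω
Γ_s = (Z_in − Z_s)/(Z_in + Z_s) = (31.6 − j117)/(132 − j117), |Γ_s| = 0.687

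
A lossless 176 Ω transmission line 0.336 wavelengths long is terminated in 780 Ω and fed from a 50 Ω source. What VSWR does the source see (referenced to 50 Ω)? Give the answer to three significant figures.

βl = 2π × 0.336 = 121°
tan(βl) = -1.67
Z_in = Z_0·(Z_L + jZ_0·tanβl)/(Z_0 + jZ_L·tanβl) = 53 + j98.4 Ω
Γ_s = (Z_in − Z_s)/(Z_in + Z_s) = (3.03 + j98.4)/(103 + j98.4), |Γ_s| = 0.691
VSWR = (1 + |Γ_s|)/(1 − |Γ_s|)

VSWR ≈ 5.47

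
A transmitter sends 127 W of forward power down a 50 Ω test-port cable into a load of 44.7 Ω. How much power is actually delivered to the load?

Γ = (44.7 − 50)/(44.7 + 50) = -0.056
|Γ|² = 0.00313
P_refl = |Γ|²·P_inc = 0.398 W, P_del = (1 − |Γ|²)·P_inc = 127 W

P_delivered ≈ 127 W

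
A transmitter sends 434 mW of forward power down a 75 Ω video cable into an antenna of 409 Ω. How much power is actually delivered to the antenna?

Γ = (409 − 75)/(409 + 75) = 0.69
|Γ|² = 0.476
P_refl = |Γ|²·P_inc = 207 mW, P_del = (1 − |Γ|²)·P_inc = 227 mW

P_delivered ≈ 227 mW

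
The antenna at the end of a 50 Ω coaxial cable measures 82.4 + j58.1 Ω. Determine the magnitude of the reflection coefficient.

|Γ| ≈ 0.46

Γ = (Z_L − Z_0)/(Z_L + Z_0) = (32.4 + j58.1)/(132.4 + j58.1)
|Γ| = 66.5/145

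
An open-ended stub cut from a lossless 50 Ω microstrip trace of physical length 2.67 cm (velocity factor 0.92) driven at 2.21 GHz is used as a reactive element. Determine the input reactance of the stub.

λ = v/f = 0.92·c / 2.21 GHz = 0.125 m
βl = 2π·l/λ = 2π × 0.214 = 77°
tan(βl) = 4.32
For an open-ended stub, Z_in = −jZ_0·cot(βl) = −jZ_0/tan(βl)

X_in ≈ -11.6 Ω (capacitive)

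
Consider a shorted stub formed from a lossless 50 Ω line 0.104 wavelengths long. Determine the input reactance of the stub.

X_in ≈ 38.3 Ω (inductive)

βl = 2π × 0.104 = 37.4°
tan(βl) = 0.766
For a shorted stub, Z_in = jZ_0·tan(βl)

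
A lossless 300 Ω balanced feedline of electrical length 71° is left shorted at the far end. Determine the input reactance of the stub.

X_in ≈ 871 Ω (inductive)

tan(βl) = 2.9
For a shorted stub, Z_in = jZ_0·tan(βl)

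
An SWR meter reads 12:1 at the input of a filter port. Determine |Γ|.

|Γ| = (S − 1)/(S + 1) = (12 − 1)/(12 + 1) = 11/13

|Γ| ≈ 0.846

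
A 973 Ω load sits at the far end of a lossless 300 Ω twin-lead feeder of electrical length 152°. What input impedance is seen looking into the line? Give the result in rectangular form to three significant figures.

Z_in ≈ 314 + j382 Ω

tan(βl) = tan(152°) = -0.532
Z_in = Z_0·(Z_L + jZ_0·tanβl)/(Z_0 + jZ_L·tanβl)
     = 300·(973 − j160)/(300 − j517)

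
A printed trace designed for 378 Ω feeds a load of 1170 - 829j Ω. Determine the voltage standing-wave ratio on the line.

Γ = (Z_L − Z_0)/(Z_L + Z_0) = (792 − j829)/(1548 − j829)
|Γ| = 1150/1760 = 0.653
VSWR = (1 + |Γ|)/(1 − |Γ|) = 1.65/0.347

VSWR ≈ 4.76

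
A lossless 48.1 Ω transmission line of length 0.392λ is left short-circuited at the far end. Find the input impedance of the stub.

βl = 2π × 0.392 = 141°
tan(βl) = -0.806
For a short-circuited stub, Z_in = jZ_0·tan(βl)

Z_in ≈ −j38.8 Ω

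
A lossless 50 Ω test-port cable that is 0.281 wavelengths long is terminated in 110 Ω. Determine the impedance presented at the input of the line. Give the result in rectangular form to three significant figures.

Z_in ≈ 23.4 + j7.76 Ω

βl = 2π × 0.281 = 101°
tan(βl) = tan(101°) = -5.07
Z_in = Z_0·(Z_L + jZ_0·tanβl)/(Z_0 + jZ_L·tanβl)
     = 50·(110 − j253)/(50 − j558)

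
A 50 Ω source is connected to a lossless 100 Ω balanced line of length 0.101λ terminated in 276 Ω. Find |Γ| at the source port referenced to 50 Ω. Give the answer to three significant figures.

|Γ| ≈ 0.615

βl = 2π × 0.101 = 36.4°
tan(βl) = 0.736
Z_in = Z_0·(Z_L + jZ_0·tanβl)/(Z_0 + jZ_L·tanβl) = 83 − j95 Ω
Γ_s = (Z_in − Z_s)/(Z_in + Z_s) = (33 − j95)/(133 − j95), |Γ_s| = 0.615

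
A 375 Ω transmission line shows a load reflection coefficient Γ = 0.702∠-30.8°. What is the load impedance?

Z_L ≈ 663 − j940 Ω

Z_L = Z_0·(1 + Γ)/(1 − Γ) = 375·(1.6 − j0.359)/(0.397 + j0.359)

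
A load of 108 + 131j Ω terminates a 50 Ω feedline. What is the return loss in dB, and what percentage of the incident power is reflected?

Γ = (58 + j131)/(158 + j131), |Γ| = 0.698
RL = −20·log₁₀(0.698) = 3.12 dB
P_refl/P_inc = |Γ|² = 0.487

RL ≈ 3.12 dB; 48.7% of incident power reflected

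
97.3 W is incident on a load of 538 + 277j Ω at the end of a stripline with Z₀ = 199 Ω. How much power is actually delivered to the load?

P_delivered ≈ 67.2 W

|Γ| = |(339 + j277)/(737 + j277)| = 0.556
|Γ|² = 0.309
P_refl = |Γ|²·P_inc = 30.1 W, P_del = (1 − |Γ|²)·P_inc = 67.2 W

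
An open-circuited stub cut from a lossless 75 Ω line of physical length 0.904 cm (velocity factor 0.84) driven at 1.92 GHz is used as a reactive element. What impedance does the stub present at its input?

Z_in ≈ −j162 Ω

λ = v/f = 0.84·c / 1.92 GHz = 0.131 m
βl = 2π·l/λ = 2π × 0.0689 = 24.8°
tan(βl) = 0.462
For an open-circuited stub, Z_in = −jZ_0·cot(βl) = −jZ_0/tan(βl)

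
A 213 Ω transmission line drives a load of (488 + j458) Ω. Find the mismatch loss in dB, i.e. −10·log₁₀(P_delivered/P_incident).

Γ = (275 + j458)/(701 + j458), |Γ| = 0.638
|Γ|² = 0.407, so P_del/P_inc = 1 − |Γ|² = 0.593
ML = −10·log₁₀(1 − |Γ|²)

mismatch loss ≈ 2.27 dB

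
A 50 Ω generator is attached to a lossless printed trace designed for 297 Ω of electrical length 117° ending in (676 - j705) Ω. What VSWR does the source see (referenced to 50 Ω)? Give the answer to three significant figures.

VSWR ≈ 13.3

tan(βl) = -1.96
Z_in = Z_0·(Z_L + jZ_0·tanβl)/(Z_0 + jZ_L·tanβl) = 98.4 + j232 Ω
Γ_s = (Z_in − Z_s)/(Z_in + Z_s) = (48.4 + j232)/(148 + j232), |Γ_s| = 0.86
VSWR = (1 + |Γ_s|)/(1 − |Γ_s|)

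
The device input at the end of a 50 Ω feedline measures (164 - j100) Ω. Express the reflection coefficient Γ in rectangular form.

Γ = (Z_L − Z_0)/(Z_L + Z_0) = (114 − j100)/(214 − j100)

Γ ≈ 0.616 − j0.179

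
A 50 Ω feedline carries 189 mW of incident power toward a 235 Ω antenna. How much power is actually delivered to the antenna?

P_delivered ≈ 109 mW

Γ = (235 − 50)/(235 + 50) = 0.649
|Γ|² = 0.421
P_refl = |Γ|²·P_inc = 79.6 mW, P_del = (1 − |Γ|²)·P_inc = 109 mW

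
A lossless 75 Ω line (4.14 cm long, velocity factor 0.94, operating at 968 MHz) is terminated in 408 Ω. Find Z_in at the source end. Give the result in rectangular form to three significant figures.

Z_in ≈ 22.2 − j57.1 Ω

λ = v/f = 0.94·c / 968 MHz = 0.291 m
βl = 2π·l/λ = 2π × 0.142 = 51.2°
tan(βl) = tan(51.2°) = 1.24
Z_in = Z_0·(Z_L + jZ_0·tanβl)/(Z_0 + jZ_L·tanβl)
     = 75·(408 + j93.1)/(75 + j507)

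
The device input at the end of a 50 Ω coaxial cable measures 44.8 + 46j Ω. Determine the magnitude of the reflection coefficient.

|Γ| ≈ 0.439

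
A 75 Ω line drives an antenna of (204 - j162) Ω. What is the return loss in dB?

RL ≈ 3.85 dB

Γ = (129 − j162)/(279 − j162), |Γ| = 0.642
RL = −20·log₁₀|Γ| = −20·log₁₀(0.642)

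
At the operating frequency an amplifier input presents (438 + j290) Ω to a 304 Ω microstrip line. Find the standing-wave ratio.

VSWR ≈ 2.34

Γ = (Z_L − Z_0)/(Z_L + Z_0) = (134 + j290)/(742 + j290)
|Γ| = 319/797 = 0.401
VSWR = (1 + |Γ|)/(1 − |Γ|) = 1.4/0.599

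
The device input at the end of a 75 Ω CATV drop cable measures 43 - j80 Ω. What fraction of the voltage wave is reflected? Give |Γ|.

|Γ| ≈ 0.604

Γ = (Z_L − Z_0)/(Z_L + Z_0) = (-32 − j80)/(118 − j80)
|Γ| = 86.2/143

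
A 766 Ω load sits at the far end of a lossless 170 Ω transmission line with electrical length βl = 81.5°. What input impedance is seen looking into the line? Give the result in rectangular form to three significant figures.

Z_in ≈ 38.5 − j24.1 Ω

tan(βl) = tan(81.5°) = 6.69
Z_in = Z_0·(Z_L + jZ_0·tanβl)/(Z_0 + jZ_L·tanβl)
     = 170·(766 + j1140)/(170 + j5130)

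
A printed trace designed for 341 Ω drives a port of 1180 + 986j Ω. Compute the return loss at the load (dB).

Γ = (839 + j986)/(1521 + j986), |Γ| = 0.714
RL = −20·log₁₀|Γ| = −20·log₁₀(0.714)

RL ≈ 2.92 dB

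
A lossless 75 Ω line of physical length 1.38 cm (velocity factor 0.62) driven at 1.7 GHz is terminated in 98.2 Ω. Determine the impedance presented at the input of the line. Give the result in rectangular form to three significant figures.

λ = v/f = 0.62·c / 1.7 GHz = 0.109 m
βl = 2π·l/λ = 2π × 0.126 = 45.4°
tan(βl) = tan(45.4°) = 1.01
Z_in = Z_0·(Z_L + jZ_0·tanβl)/(Z_0 + jZ_L·tanβl)
     = 75·(98.2 + j76.1)/(75 + j99.6)

Z_in ≈ 72.1 − j19.7 Ω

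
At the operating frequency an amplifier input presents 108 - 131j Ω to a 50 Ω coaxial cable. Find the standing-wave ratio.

Γ = (Z_L − Z_0)/(Z_L + Z_0) = (58 − j131)/(158 − j131)
|Γ| = 143/205 = 0.698
VSWR = (1 + |Γ|)/(1 − |Γ|) = 1.7/0.302

VSWR ≈ 5.62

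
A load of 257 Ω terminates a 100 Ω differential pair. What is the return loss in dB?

RL ≈ 7.14 dB

Γ = (257 − 100)/(257 + 100) = 0.44
RL = −20·log₁₀|Γ| = −20·log₁₀(0.44)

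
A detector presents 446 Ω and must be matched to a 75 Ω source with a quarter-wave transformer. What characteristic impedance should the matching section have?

Z_qwt ≈ 183 Ω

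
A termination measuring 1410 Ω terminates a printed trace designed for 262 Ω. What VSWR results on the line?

For a purely resistive load, VSWR = R_L/Z_0 or Z_0/R_L (whichever > 1) = 1410/262

VSWR ≈ 5.38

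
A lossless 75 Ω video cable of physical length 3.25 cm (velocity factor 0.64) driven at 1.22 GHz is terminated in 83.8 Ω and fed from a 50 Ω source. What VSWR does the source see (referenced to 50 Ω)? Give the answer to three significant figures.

λ = v/f = 0.64·c / 1.22 GHz = 0.157 m
βl = 2π·l/λ = 2π × 0.207 = 74.3°
tan(βl) = 3.57
Z_in = Z_0·(Z_L + jZ_0·tanβl)/(Z_0 + jZ_L·tanβl) = 68.1 − j3.94 Ω
Γ_s = (Z_in − Z_s)/(Z_in + Z_s) = (18.1 − j3.94)/(118 − j3.94), |Γ_s| = 0.157
VSWR = (1 + |Γ_s|)/(1 − |Γ_s|)

VSWR ≈ 1.37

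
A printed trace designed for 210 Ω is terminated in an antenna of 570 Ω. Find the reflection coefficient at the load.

Γ = 0.462

Γ = (Z_L − Z_0)/(Z_L + Z_0) = (570 − 210)/(570 + 210) = 360/780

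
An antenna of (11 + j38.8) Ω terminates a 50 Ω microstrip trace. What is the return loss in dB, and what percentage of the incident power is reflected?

Γ = (-39 + j38.8)/(61 + j38.8), |Γ| = 0.761
RL = −20·log₁₀(0.761) = 2.37 dB
P_refl/P_inc = |Γ|² = 0.579

RL ≈ 2.37 dB; 57.9% of incident power reflected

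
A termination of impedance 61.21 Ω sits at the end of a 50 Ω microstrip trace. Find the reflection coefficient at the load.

Γ = 0.101

Γ = (Z_L − Z_0)/(Z_L + Z_0) = (61.21 − 50)/(61.21 + 50) = 11.21/111.2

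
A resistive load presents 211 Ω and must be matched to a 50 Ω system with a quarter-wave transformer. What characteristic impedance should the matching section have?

Z_qwt ≈ 103 Ω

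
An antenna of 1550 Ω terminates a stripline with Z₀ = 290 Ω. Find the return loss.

Γ = (1550 − 290)/(1550 + 290) = 0.685
RL = −20·log₁₀|Γ| = −20·log₁₀(0.685)

RL ≈ 3.29 dB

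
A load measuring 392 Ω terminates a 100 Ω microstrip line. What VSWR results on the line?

VSWR ≈ 3.92

Γ = (392 − 100)/(392 + 100) = 0.593
VSWR = (1 + 0.593)/(1 − 0.593)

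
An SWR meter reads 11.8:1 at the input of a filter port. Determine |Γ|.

|Γ| ≈ 0.844

|Γ| = (S − 1)/(S + 1) = (11.8 − 1)/(11.8 + 1) = 10.8/12.8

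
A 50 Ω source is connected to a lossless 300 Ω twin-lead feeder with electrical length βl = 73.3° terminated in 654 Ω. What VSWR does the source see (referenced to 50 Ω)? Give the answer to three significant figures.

tan(βl) = 3.33
Z_in = Z_0·(Z_L + jZ_0·tanβl)/(Z_0 + jZ_L·tanβl) = 147 − j69.7 Ω
Γ_s = (Z_in − Z_s)/(Z_in + Z_s) = (97.2 − j69.7)/(197 − j69.7), |Γ_s| = 0.572
VSWR = (1 + |Γ_s|)/(1 − |Γ_s|)

VSWR ≈ 3.67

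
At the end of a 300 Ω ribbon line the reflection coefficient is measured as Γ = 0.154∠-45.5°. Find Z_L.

Z_L ≈ 363 − j81.6 Ω

Z_L = Z_0·(1 + Γ)/(1 − Γ) = 300·(1.11 − j0.11)/(0.892 + j0.11)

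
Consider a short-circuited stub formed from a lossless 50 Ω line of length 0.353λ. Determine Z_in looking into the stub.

βl = 2π × 0.353 = 127°
tan(βl) = -1.32
For a short-circuited stub, Z_in = jZ_0·tan(βl)

Z_in ≈ −j66.2 Ω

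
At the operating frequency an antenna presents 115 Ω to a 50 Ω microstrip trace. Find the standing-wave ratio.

VSWR ≈ 2.3

Γ = (115 − 50)/(115 + 50) = 0.394
VSWR = (1 + 0.394)/(1 − 0.394)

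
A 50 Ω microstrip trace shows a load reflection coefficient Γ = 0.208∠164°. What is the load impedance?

Z_L = Z_0·(1 + Γ)/(1 − Γ) = 50·(0.8 + j0.0573)/(1.2 − j0.0573)

Z_L ≈ 33.1 + j3.97 Ω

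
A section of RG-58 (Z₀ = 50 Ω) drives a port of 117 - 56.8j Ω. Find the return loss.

RL ≈ 6.06 dB

Γ = (67 − j56.8)/(167 − j56.8), |Γ| = 0.498
RL = −20·log₁₀|Γ| = −20·log₁₀(0.498)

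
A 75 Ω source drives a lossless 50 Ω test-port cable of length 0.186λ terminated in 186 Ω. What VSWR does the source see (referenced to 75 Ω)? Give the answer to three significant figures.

VSWR ≈ 5.12

βl = 2π × 0.186 = 67°
tan(βl) = 2.35
Z_in = Z_0·(Z_L + jZ_0·tanβl)/(Z_0 + jZ_L·tanβl) = 15.7 − j19.5 Ω
Γ_s = (Z_in − Z_s)/(Z_in + Z_s) = (-59.3 − j19.5)/(90.7 − j19.5), |Γ_s| = 0.673
VSWR = (1 + |Γ_s|)/(1 − |Γ_s|)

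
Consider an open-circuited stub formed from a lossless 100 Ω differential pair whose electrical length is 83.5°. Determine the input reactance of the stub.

X_in ≈ -11.4 Ω (capacitive)

tan(βl) = 8.78
For an open-circuited stub, Z_in = −jZ_0·cot(βl) = −jZ_0/tan(βl)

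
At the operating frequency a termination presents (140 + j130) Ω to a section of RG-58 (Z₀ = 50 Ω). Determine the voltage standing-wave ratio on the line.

Γ = (Z_L − Z_0)/(Z_L + Z_0) = (90 + j130)/(190 + j130)
|Γ| = 158/230 = 0.687
VSWR = (1 + |Γ|)/(1 − |Γ|) = 1.69/0.313

VSWR ≈ 5.39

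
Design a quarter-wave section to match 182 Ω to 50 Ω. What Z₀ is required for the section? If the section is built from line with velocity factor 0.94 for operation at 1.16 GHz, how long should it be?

Z_qwt ≈ 95.4 Ω; length ≈ 6.08 cm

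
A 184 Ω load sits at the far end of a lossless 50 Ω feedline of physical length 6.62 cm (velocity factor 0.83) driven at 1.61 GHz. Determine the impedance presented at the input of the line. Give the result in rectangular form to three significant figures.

λ = v/f = 0.83·c / 1.61 GHz = 0.155 m
βl = 2π·l/λ = 2π × 0.428 = 154°
tan(βl) = tan(154°) = -0.486
Z_in = Z_0·(Z_L + jZ_0·tanβl)/(Z_0 + jZ_L·tanβl)
     = 50·(184 − j24.3)/(50 − j89.4)

Z_in ≈ 54.2 + j72.6 Ω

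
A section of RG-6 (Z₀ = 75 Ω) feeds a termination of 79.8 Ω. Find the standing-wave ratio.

Γ = (79.8 − 75)/(79.8 + 75) = 0.031
VSWR = (1 + 0.031)/(1 − 0.031)

VSWR ≈ 1.06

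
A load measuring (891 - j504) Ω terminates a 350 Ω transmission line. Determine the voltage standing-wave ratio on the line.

Γ = (Z_L − Z_0)/(Z_L + Z_0) = (541 − j504)/(1241 − j504)
|Γ| = 739/1340 = 0.552
VSWR = (1 + |Γ|)/(1 − |Γ|) = 1.55/0.448

VSWR ≈ 3.46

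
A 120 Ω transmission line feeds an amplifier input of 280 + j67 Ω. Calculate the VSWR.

Γ = (Z_L − Z_0)/(Z_L + Z_0) = (160 + j67)/(400 + j67)
|Γ| = 173/406 = 0.428
VSWR = (1 + |Γ|)/(1 − |Γ|) = 1.43/0.572

VSWR ≈ 2.49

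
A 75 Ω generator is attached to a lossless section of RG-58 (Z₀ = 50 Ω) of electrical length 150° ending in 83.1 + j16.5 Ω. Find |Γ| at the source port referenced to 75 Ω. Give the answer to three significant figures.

tan(βl) = -0.577
Z_in = Z_0·(Z_L + jZ_0·tanβl)/(Z_0 + jZ_L·tanβl) = 47.4 + j27.8 Ω
Γ_s = (Z_in − Z_s)/(Z_in + Z_s) = (-27.6 + j27.8)/(122 + j27.8), |Γ_s| = 0.312

|Γ| ≈ 0.312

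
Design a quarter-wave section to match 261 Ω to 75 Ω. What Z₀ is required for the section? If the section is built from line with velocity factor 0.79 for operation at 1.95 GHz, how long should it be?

Z_qwt ≈ 140 Ω; length ≈ 3.04 cm

Z_qwt = √(Z_0·R_L) = √(75 × 261) = √19580
λ = 0.79·c/f = 0.122 m, so l = λ/4 = 0.0304 m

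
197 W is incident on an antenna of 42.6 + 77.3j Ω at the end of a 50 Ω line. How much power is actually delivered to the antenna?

|Γ| = |(-7.4 + j77.3)/(92.6 + j77.3)| = 0.644
|Γ|² = 0.414
P_refl = |Γ|²·P_inc = 81.6 W, P_del = (1 − |Γ|²)·P_inc = 115 W

P_delivered ≈ 115 W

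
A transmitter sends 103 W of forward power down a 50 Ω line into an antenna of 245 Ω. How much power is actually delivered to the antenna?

P_delivered ≈ 58 W

Γ = (245 − 50)/(245 + 50) = 0.661
|Γ|² = 0.437
P_refl = |Γ|²·P_inc = 45 W, P_del = (1 − |Γ|²)·P_inc = 58 W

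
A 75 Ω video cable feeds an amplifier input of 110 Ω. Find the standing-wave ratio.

VSWR ≈ 1.47

Γ = (110 − 75)/(110 + 75) = 0.189
VSWR = (1 + 0.189)/(1 − 0.189)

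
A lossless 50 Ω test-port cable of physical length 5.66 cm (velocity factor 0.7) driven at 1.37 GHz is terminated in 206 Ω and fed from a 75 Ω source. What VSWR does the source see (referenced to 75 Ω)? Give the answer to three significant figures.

λ = v/f = 0.7·c / 1.37 GHz = 0.153 m
βl = 2π·l/λ = 2π × 0.369 = 133°
tan(βl) = -1.08
Z_in = Z_0·(Z_L + jZ_0·tanβl)/(Z_0 + jZ_L·tanβl) = 21.5 + j41.6 Ω
Γ_s = (Z_in − Z_s)/(Z_in + Z_s) = (-53.5 + j41.6)/(96.5 + j41.6), |Γ_s| = 0.645
VSWR = (1 + |Γ_s|)/(1 − |Γ_s|)

VSWR ≈ 4.63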